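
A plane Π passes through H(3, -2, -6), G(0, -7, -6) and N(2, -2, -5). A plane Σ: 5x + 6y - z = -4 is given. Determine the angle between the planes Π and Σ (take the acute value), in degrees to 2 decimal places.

88.10

HG = (-3, -5, 0), HN = (-1, 0, 1); a normal to Π is HG × HN = (-5, 3, -5).
Using H: Π has equation -5x + 3y - 5z = 9.
cos θ = |n₁·n₂| / (|n₁||n₂|) = |-2| / (√59 · √62).
θ = arccos(0.03307) ≈ 88.10°.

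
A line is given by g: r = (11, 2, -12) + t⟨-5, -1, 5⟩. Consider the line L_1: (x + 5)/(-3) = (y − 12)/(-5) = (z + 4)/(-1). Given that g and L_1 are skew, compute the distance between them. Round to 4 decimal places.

L_1 has direction (-3, -5, -1) through (-5, 12, -4).
Common perpendicular direction n = (-5, -1, 5) × (-3, -5, -1) = (26, -20, 22).
With w = (-5, 12, -4) − (11, 2, -12) = (-16, 10, 8), w · n = -440.
Distance = |w · n| / |n| = |-440| / √1560 ≈ 11.1401.

11.1401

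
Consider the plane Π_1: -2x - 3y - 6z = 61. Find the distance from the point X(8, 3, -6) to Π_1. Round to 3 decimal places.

n·X − d = (-2)·(8) + (-3)·(3) + (-6)·(-6) − 61 = -50; |n| = √49.
Distance = |-50| / √49 = 50/√49 ≈ 7.143.

7.143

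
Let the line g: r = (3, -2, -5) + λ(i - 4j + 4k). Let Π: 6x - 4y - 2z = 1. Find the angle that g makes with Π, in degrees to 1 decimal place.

sin θ = |n·v| / (|n||v|) = |14| / (√56 · √33) = 0.32567.
θ ≈ 19.0°.

19.0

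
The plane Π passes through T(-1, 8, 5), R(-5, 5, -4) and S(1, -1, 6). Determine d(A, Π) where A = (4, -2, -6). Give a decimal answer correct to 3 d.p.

7.814

TR = (-4, -3, -9), TS = (2, -9, 1); a normal to Π is TR × TS = (-84, -14, 42).
Using T: Π has equation -84x - 14y + 42z = 182.
n·A − d = (-84)·(4) + (-14)·(-2) + (42)·(-6) − 182 = -742; |n| = √9016.
Distance = |-742| / √9016 = 742/√9016 ≈ 7.814.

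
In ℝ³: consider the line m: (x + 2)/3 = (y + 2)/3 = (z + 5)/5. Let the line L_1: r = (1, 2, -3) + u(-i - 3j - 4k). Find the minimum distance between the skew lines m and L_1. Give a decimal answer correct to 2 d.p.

2.58

m has direction (3, 3, 5) through (-2, -2, -5).
Common perpendicular direction n = (3, 3, 5) × (-1, -3, -4) = (3, 7, -6).
With w = (1, 2, -3) − (-2, -2, -5) = (3, 4, 2), w · n = 25.
Distance = |w · n| / |n| = |25| / √94 ≈ 2.58.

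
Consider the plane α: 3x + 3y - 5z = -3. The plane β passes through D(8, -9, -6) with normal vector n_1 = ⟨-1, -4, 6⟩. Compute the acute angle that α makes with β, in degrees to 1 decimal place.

β: n_1·r = n_1·D gives -x - 4y + 6z = -8.
cos θ = |n₁·n₂| / (|n₁||n₂|) = |-45| / (√43 · √53).
θ = arccos(0.94263) ≈ 19.5°.

19.5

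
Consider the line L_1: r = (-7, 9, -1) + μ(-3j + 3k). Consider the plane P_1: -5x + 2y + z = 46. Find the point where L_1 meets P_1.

(-7, 3, 5)

Substitute r = (-7, 9, -1) + t(0, -3, 3) into the plane: 52 + (-3)t = 46, so t = 2.
Intersection: (-7, 9, -1) + 2·(0, -3, 3) = (-7, 3, 5).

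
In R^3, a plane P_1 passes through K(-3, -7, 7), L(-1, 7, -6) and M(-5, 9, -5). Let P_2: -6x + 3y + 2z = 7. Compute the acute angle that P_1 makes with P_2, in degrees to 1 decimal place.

87.2

KL = (2, 14, -13), KM = (-2, 16, -12); a normal to P_1 is KL × KM = (40, 50, 60).
Using K: P_1 has equation 40x + 50y + 60z = -50.
cos θ = |n₁·n₂| / (|n₁||n₂|) = |30| / (√7700 · √49).
θ = arccos(0.04884) ≈ 87.2°.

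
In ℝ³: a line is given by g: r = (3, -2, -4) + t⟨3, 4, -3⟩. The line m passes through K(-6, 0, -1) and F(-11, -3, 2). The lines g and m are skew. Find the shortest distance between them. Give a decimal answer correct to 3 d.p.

1.397

A direction vector for m is F − K = (-5, -3, 3).
Common perpendicular direction n = (3, 4, -3) × (-5, -3, 3) = (3, 6, 11).
With w = (-6, 0, -1) − (3, -2, -4) = (-9, 2, 3), w · n = 18.
Distance = |w · n| / |n| = |18| / √166 ≈ 1.397.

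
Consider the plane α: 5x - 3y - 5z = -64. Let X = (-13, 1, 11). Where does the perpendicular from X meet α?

(-8, -2, 6)

Foot = X − λn with λ = (n·X − d)/|n|² = (-123 − (-64))/59 = -1.
Foot = (-13, 1, 11) − (-1)·(5, -3, -5) = (-8, -2, 6).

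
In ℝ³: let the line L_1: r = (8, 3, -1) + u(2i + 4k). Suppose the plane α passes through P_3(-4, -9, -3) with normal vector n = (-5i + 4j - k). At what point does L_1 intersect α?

(6, 3, -5)

α: n·r = n·P_3 gives -5x + 4y - z = -13.
Substitute r = (8, 3, -1) + t(2, 0, 4) into the plane: -27 + (-14)t = -13, so t = -1.
Intersection: (8, 3, -1) + (-1)·(2, 0, 4) = (6, 3, -5).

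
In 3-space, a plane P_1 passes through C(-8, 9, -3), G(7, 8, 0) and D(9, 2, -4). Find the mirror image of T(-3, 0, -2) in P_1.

(-1, 6, -10)

CG = (15, -1, 3), CD = (17, -7, -1); a normal to P_1 is CG × CD = (22, 66, -88).
Using C: P_1 has equation 22x + 66y - 88z = 682.
λ = (n·T − d)/|n|² = (110 − 682)/12584 = -1/22.
Reflection = T − 2λn = (-3, 0, -2) − (-1/11)·(22, 66, -88) = (-1, 6, -10).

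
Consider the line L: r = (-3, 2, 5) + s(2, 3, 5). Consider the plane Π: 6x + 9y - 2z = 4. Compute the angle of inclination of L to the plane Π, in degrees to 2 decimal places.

sin θ = |n·v| / (|n||v|) = |29| / (√121 · √38) = 0.42767.
θ ≈ 25.32°.

25.32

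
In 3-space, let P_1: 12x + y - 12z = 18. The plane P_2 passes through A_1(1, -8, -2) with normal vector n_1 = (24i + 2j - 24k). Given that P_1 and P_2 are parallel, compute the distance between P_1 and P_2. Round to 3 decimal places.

0.588

P_2: n_1·r = n_1·A_1 gives 24x + 2y - 24z = 56.
Rescale P_2 by 1/2: 12x + y - 12z = 28. Then distance = |18 − 28| / √289 ≈ 0.588.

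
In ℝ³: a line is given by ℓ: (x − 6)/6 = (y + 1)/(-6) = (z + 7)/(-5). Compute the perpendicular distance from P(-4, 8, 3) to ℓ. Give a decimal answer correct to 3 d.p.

ℓ has direction (6, -6, -5) through (6, -1, -7).
Taking (6, -1, -7) on ℓ with direction v = (6, -6, -5): w = P − (6, -1, -7) = (-10, 9, 10), and w × v = (15, 10, 6).
Distance = |w × v| / |v| = √361 / √97 ≈ 1.929.

1.929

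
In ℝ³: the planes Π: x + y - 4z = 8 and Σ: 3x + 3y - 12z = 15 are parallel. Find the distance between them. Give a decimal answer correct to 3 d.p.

Rescale Σ by 1/3: x + y - 4z = 5. Then distance = |8 − 5| / √18 ≈ 0.707.

0.707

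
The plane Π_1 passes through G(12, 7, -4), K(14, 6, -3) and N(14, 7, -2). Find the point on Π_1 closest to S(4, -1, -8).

(8, 3, -12)

GK = (2, -1, 1), GN = (2, 0, 2); a normal to Π_1 is GK × GN = (-2, -2, 2).
Using G: Π_1 has equation -2x - 2y + 2z = -46.
Foot = S − λn with λ = (n·S − d)/|n|² = (-22 − (-46))/12 = 2.
Foot = (4, -1, -8) − 2·(-2, -2, 2) = (8, 3, -12).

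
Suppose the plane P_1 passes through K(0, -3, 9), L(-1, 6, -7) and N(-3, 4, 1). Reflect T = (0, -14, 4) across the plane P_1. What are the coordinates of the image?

(12, -2, 10)

KL = (-1, 9, -16), KN = (-3, 7, -8); a normal to P_1 is KL × KN = (40, 40, 20).
Using K: P_1 has equation 40x + 40y + 20z = 60.
λ = (n·T − d)/|n|² = (-480 − 60)/3600 = -3/20.
Reflection = T − 2λn = (0, -14, 4) − (-3/10)·(40, 40, 20) = (12, -2, 10).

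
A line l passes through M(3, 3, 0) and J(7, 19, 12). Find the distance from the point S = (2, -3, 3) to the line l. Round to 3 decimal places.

A direction vector for l is J − M = (4, 16, 12).
Taking (3, 3, 0) on l with direction v = (4, 16, 12): w = S − (3, 3, 0) = (-1, -6, 3), and w × v = (-120, 24, 8).
Distance = |w × v| / |v| = √15040 / √416 ≈ 6.013.

6.013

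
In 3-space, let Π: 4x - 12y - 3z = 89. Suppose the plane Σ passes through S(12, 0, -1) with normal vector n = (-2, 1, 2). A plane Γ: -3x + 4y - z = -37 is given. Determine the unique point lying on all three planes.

Σ: n·r = n·S gives -2x + y + 2z = -26.
Solving the 3×3 linear system 4x - 12y - 3z = 89, -2x + y + 2z = -26, -3x + 4y - z = -37 (e.g. by elimination or Cramer's rule, determinant = 75) gives (8, -4, -3).

(8, -4, -3)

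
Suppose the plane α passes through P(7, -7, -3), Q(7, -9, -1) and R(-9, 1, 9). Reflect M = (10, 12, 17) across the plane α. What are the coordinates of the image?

PQ = (0, -2, 2), PR = (-16, 8, 12); a normal to α is PQ × PR = (-40, -32, -32).
Using P: α has equation -40x - 32y - 32z = 40.
λ = (n·M − d)/|n|² = (-1328 − 40)/3648 = -3/8.
Reflection = M − 2λn = (10, 12, 17) − (-3/4)·(-40, -32, -32) = (-20, -12, -7).

(-20, -12, -7)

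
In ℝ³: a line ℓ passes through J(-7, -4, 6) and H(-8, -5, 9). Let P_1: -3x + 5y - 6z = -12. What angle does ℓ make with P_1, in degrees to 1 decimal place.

A direction vector for ℓ is H − J = (-1, -1, 3).
sin θ = |n·v| / (|n||v|) = |-20| / (√70 · √11) = 0.72075.
θ ≈ 46.1°.

46.1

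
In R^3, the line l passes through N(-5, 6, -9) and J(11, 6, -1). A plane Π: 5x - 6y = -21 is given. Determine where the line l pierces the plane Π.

(3, 6, -5)

A direction vector for l is J − N = (16, 0, 8).
Substitute r = (-5, 6, -9) + t(16, 0, 8) into the plane: -61 + 80t = -21, so t = 1/2.
Intersection: (-5, 6, -9) + (1/2)·(16, 0, 8) = (3, 6, -5).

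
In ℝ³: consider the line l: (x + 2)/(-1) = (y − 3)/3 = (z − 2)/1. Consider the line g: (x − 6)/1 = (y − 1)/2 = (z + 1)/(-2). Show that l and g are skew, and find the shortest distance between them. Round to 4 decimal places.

l has direction (-1, 3, 1) through (-2, 3, 2).
g has direction (1, 2, -2) through (6, 1, -1).
Common perpendicular direction n = (-1, 3, 1) × (1, 2, -2) = (-8, -1, -5).
With w = (6, 1, -1) − (-2, 3, 2) = (8, -2, -3), w · n = -47.
Since n ≠ 0 the lines are not parallel, and w · n = -47 ≠ 0 so they do not intersect; hence they are skew.
Distance = |w · n| / |n| = |-47| / √90 ≈ 4.9542.

4.9542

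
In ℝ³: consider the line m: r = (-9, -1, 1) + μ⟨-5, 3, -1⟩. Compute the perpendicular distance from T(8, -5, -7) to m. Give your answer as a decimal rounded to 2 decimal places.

Taking (-9, -1, 1) on m with direction v = (-5, 3, -1): w = T − (-9, -1, 1) = (17, -4, -8), and w × v = (28, 57, 31).
Distance = |w × v| / |v| = √4994 / √35 ≈ 11.95.

11.95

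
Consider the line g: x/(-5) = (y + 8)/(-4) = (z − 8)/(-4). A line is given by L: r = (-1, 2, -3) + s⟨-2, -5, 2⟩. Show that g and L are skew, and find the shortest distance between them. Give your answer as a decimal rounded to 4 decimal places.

0.5619

g has direction (-5, -4, -4) through (0, -8, 8).
Common perpendicular direction n = (-5, -4, -4) × (-2, -5, 2) = (-28, 18, 17).
With w = (-1, 2, -3) − (0, -8, 8) = (-1, 10, -11), w · n = 21.
Since n ≠ 0 the lines are not parallel, and w · n = 21 ≠ 0 so they do not intersect; hence they are skew.
Distance = |w · n| / |n| = |21| / √1397 ≈ 0.5619.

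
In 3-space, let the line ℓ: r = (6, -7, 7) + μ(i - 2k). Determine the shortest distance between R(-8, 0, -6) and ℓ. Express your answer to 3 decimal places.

Taking (6, -7, 7) on ℓ with direction v = (1, 0, -2): w = R − (6, -7, 7) = (-14, 7, -13), and w × v = (-14, -41, -7).
Distance = |w × v| / |v| = √1926 / √5 ≈ 19.627.

19.627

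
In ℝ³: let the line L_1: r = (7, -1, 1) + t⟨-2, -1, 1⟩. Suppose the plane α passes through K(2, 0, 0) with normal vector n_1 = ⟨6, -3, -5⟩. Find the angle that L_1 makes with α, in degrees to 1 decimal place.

α: n_1·r = n_1·K gives 6x - 3y - 5z = 12.
sin θ = |n·v| / (|n||v|) = |-14| / (√70 · √6) = 0.68313.
θ ≈ 43.1°.

43.1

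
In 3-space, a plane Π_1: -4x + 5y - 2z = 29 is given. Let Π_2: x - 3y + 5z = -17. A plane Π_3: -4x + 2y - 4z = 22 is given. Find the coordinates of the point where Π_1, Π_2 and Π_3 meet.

(-3, 3, -1)

Solving the 3×3 linear system -4x + 5y - 2z = 29, x - 3y + 5z = -17, -4x + 2y - 4z = 22 (e.g. by elimination or Cramer's rule, determinant = -68) gives (-3, 3, -1).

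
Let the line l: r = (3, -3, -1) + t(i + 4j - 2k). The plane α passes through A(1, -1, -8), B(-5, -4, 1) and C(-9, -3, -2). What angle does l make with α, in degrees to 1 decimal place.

43.6

AB = (-6, -3, 9), AC = (-10, -2, 6); a normal to α is AB × AC = (0, -54, -18).
Using A: α has equation -54y - 18z = 198.
sin θ = |n·v| / (|n||v|) = |-180| / (√3240 · √21) = 0.69007.
θ ≈ 43.6°.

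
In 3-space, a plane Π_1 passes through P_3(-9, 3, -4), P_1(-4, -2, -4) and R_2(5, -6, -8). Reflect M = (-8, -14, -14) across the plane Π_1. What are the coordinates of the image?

P_3P_1 = (5, -5, 0), P_3R_2 = (14, -9, -4); a normal to Π_1 is P_3P_1 × P_3R_2 = (20, 20, 25).
Using P_3: Π_1 has equation 20x + 20y + 25z = -220.
λ = (n·M − d)/|n|² = (-790 − (-220))/1425 = -2/5.
Reflection = M − 2λn = (-8, -14, -14) − (-4/5)·(20, 20, 25) = (8, 2, 6).

(8, 2, 6)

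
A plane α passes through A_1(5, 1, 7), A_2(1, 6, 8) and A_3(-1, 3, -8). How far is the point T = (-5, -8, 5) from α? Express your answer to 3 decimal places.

12.720

A_1A_2 = (-4, 5, 1), A_1A_3 = (-6, 2, -15); a normal to α is A_1A_2 × A_1A_3 = (-77, -66, 22).
Using A_1: α has equation -77x - 66y + 22z = -297.
n·T − d = (-77)·(-5) + (-66)·(-8) + (22)·(5) − (-297) = 1320; |n| = √10769.
Distance = |1320| / √10769 = 1320/√10769 ≈ 12.720.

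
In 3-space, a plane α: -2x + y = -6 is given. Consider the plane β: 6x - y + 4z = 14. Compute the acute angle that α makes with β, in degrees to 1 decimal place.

37.0

cos θ = |n₁·n₂| / (|n₁||n₂|) = |-13| / (√5 · √53).
θ = arccos(0.79858) ≈ 37.0°.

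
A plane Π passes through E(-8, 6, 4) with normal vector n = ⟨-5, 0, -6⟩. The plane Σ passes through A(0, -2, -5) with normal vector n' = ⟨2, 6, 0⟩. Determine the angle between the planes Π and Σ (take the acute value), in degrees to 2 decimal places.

Π: n·r = n·E gives -5x - 6z = 16.
Σ: n'·r = n'·A gives 2x + 6y = -12.
cos θ = |n₁·n₂| / (|n₁||n₂|) = |-10| / (√61 · √40).
θ = arccos(0.20244) ≈ 78.32°.

78.32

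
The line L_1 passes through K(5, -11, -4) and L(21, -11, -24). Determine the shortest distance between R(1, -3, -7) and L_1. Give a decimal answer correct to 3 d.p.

A direction vector for L_1 is L − K = (16, 0, -20).
Taking (5, -11, -4) on L_1 with direction v = (16, 0, -20): w = R − (5, -11, -4) = (-4, 8, -3), and w × v = (-160, -128, -128).
Distance = |w × v| / |v| = √58368 / √656 ≈ 9.433.

9.433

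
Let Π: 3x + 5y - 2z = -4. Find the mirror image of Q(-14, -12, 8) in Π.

(4, 18, -4)

λ = (n·Q − d)/|n|² = (-118 − (-4))/38 = -3.
Reflection = Q − 2λn = (-14, -12, 8) − (-6)·(3, 5, -2) = (4, 18, -4).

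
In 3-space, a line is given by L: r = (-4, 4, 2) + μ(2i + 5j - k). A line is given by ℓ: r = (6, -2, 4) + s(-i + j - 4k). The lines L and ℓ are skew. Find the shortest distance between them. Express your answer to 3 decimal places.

Common perpendicular direction n = (2, 5, -1) × (-1, 1, -4) = (-19, 9, 7).
With w = (6, -2, 4) − (-4, 4, 2) = (10, -6, 2), w · n = -230.
Distance = |w · n| / |n| = |-230| / √491 ≈ 10.380.

10.380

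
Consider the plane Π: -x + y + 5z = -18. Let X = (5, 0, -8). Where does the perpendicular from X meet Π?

(4, 1, -3)

Foot = X − λn with λ = (n·X − d)/|n|² = (-45 − (-18))/27 = -1.
Foot = (5, 0, -8) − (-1)·(-1, 1, 5) = (4, 1, -3).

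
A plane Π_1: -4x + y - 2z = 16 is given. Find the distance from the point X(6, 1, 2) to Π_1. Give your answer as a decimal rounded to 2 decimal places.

9.38

n·X − d = (-4)·(6) + (1)·(1) + (-2)·(2) − 16 = -43; |n| = √21.
Distance = |-43| / √21 = 43/√21 ≈ 9.38.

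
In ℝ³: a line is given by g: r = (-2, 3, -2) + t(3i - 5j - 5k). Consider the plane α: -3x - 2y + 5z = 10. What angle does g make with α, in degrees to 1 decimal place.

sin θ = |n·v| / (|n||v|) = |-24| / (√38 · √59) = 0.50687.
θ ≈ 30.5°.

30.5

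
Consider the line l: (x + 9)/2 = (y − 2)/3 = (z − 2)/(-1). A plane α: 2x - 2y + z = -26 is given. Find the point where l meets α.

l has direction (2, 3, -1) through (-9, 2, 2).
Substitute r = (-9, 2, 2) + t(2, 3, -1) into the plane: -20 + (-3)t = -26, so t = 2.
Intersection: (-9, 2, 2) + 2·(2, 3, -1) = (-5, 8, 0).

(-5, 8, 0)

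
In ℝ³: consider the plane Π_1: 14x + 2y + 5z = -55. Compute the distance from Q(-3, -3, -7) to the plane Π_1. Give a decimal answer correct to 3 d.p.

1.867

n·Q − d = (14)·(-3) + (2)·(-3) + (5)·(-7) − (-55) = -28; |n| = √225.
Distance = |-28| / √225 = 28/√225 ≈ 1.867.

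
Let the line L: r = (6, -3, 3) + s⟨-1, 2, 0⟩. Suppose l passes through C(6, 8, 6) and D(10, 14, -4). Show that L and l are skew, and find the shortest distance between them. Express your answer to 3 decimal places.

5.762

A direction vector for l is D − C = (4, 6, -10).
Common perpendicular direction n = (-1, 2, 0) × (4, 6, -10) = (-20, -10, -14).
With w = (6, 8, 6) − (6, -3, 3) = (0, 11, 3), w · n = -152.
Since n ≠ 0 the lines are not parallel, and w · n = -152 ≠ 0 so they do not intersect; hence they are skew.
Distance = |w · n| / |n| = |-152| / √696 ≈ 5.762.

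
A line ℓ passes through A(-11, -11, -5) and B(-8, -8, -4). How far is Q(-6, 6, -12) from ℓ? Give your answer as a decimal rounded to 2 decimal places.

13.41

A direction vector for ℓ is B − A = (3, 3, 1).
Taking (-11, -11, -5) on ℓ with direction v = (3, 3, 1): w = Q − (-11, -11, -5) = (5, 17, -7), and w × v = (38, -26, -36).
Distance = |w × v| / |v| = √3416 / √19 ≈ 13.41.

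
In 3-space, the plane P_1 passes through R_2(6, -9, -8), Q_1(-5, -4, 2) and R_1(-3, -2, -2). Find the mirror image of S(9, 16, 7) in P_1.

(-21, -2, -17)

R_2Q_1 = (-11, 5, 10), R_2R_1 = (-9, 7, 6); a normal to P_1 is R_2Q_1 × R_2R_1 = (-40, -24, -32).
Using R_2: P_1 has equation -40x - 24y - 32z = 232.
λ = (n·S − d)/|n|² = (-968 − 232)/3200 = -3/8.
Reflection = S − 2λn = (9, 16, 7) − (-3/4)·(-40, -24, -32) = (-21, -2, -17).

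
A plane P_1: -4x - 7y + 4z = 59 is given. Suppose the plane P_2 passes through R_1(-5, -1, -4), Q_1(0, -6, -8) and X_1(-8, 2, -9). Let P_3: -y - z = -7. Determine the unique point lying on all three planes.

(-5, -1, 8)

R_1Q_1 = (5, -5, -4), R_1X_1 = (-3, 3, -5); a normal to P_2 is R_1Q_1 × R_1X_1 = (37, 37, 0).
Using R_1: P_2 has equation 37x + 37y = -222.
Solving the 3×3 linear system -4x - 7y + 4z = 59, 37x + 37y = -222, -y - z = -7 (e.g. by elimination or Cramer's rule, determinant = -259) gives (-5, -1, 8).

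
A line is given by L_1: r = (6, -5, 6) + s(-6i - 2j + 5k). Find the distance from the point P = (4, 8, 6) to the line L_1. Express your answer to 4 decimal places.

Taking (6, -5, 6) on L_1 with direction v = (-6, -2, 5): w = P − (6, -5, 6) = (-2, 13, 0), and w × v = (65, 10, 82).
Distance = |w × v| / |v| = √11049 / √65 ≈ 13.0378.

13.0378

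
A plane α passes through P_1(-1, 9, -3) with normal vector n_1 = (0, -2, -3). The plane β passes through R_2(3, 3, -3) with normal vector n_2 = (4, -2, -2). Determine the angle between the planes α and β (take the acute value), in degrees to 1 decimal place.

55.5

α: n_1·r = n_1·P_1 gives -2y - 3z = -9.
β: n_2·r = n_2·R_2 gives 4x - 2y - 2z = 12.
cos θ = |n₁·n₂| / (|n₁||n₂|) = |10| / (√13 · √24).
θ = arccos(0.56614) ≈ 55.5°.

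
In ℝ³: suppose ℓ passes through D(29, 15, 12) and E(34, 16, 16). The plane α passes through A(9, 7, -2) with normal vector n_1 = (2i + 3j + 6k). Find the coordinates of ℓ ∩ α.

A direction vector for ℓ is E − D = (5, 1, 4).
α: n_1·r = n_1·A gives 2x + 3y + 6z = 27.
Substitute r = (29, 15, 12) + t(5, 1, 4) into the plane: 175 + 37t = 27, so t = -4.
Intersection: (29, 15, 12) + (-4)·(5, 1, 4) = (9, 11, -4).

(9, 11, -4)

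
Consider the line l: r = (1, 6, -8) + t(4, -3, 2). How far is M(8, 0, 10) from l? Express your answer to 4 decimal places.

13.3093

Taking (1, 6, -8) on l with direction v = (4, -3, 2): w = M − (1, 6, -8) = (7, -6, 18), and w × v = (42, 58, 3).
Distance = |w × v| / |v| = √5137 / √29 ≈ 13.3093.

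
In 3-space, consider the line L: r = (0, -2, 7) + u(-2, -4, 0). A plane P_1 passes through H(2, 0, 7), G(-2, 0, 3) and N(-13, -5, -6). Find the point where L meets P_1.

HG = (-4, 0, -4), HN = (-15, -5, -13); a normal to P_1 is HG × HN = (-20, 8, 20).
Using H: P_1 has equation -20x + 8y + 20z = 100.
Substitute r = (0, -2, 7) + t(-2, -4, 0) into the plane: 124 + 8t = 100, so t = -3.
Intersection: (0, -2, 7) + (-3)·(-2, -4, 0) = (6, 10, 7).

(6, 10, 7)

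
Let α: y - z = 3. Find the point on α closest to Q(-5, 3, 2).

Foot = Q − λn with λ = (n·Q − d)/|n|² = (1 − 3)/2 = -1.
Foot = (-5, 3, 2) − (-1)·(0, 1, -1) = (-5, 4, 1).

(-5, 4, 1)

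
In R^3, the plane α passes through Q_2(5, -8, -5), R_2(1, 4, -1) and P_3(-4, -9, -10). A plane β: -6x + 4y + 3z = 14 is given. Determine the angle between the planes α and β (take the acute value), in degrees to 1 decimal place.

Q_2R_2 = (-4, 12, 4), Q_2P_3 = (-9, -1, -5); a normal to α is Q_2R_2 × Q_2P_3 = (-56, -56, 112).
Using Q_2: α has equation -56x - 56y + 112z = -392.
cos θ = |n₁·n₂| / (|n₁||n₂|) = |448| / (√18816 · √61).
θ = arccos(0.41817) ≈ 65.3°.

65.3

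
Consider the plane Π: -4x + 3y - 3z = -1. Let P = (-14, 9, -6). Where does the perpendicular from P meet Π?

(-2, 0, 3)

Foot = P − λn with λ = (n·P − d)/|n|² = (101 − (-1))/34 = 3.
Foot = (-14, 9, -6) − 3·(-4, 3, -3) = (-2, 0, 3).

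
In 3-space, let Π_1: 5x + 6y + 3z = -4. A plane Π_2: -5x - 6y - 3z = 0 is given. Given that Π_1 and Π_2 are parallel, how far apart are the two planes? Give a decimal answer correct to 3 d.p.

Rescale Π_2 by 1/(-1): 5x + 6y + 3z = 0. Then distance = |-4 − 0| / √70 ≈ 0.478.

0.478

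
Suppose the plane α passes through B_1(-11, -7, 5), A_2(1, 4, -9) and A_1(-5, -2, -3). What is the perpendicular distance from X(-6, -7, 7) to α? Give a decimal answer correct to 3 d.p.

B_1A_2 = (12, 11, -14), B_1A_1 = (6, 5, -8); a normal to α is B_1A_2 × B_1A_1 = (-18, 12, -6).
Using B_1: α has equation -18x + 12y - 6z = 84.
n·X − d = (-18)·(-6) + (12)·(-7) + (-6)·(7) − 84 = -102; |n| = √504.
Distance = |-102| / √504 = 102/√504 ≈ 4.543.

4.543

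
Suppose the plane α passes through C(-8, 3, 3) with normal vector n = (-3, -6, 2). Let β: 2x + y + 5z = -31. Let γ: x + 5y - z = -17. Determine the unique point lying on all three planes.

(2, -5, -6)

α: n·r = n·C gives -3x - 6y + 2z = 12.
Solving the 3×3 linear system -3x - 6y + 2z = 12, 2x + y + 5z = -31, x + 5y - z = -17 (e.g. by elimination or Cramer's rule, determinant = 54) gives (2, -5, -6).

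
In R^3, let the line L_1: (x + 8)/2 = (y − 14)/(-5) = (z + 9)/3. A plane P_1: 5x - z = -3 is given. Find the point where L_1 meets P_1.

(0, -6, 3)

L_1 has direction (2, -5, 3) through (-8, 14, -9).
Substitute r = (-8, 14, -9) + t(2, -5, 3) into the plane: -31 + 7t = -3, so t = 4.
Intersection: (-8, 14, -9) + 4·(2, -5, 3) = (0, -6, 3).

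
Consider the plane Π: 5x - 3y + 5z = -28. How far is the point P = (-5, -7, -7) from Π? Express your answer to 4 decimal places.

n·P − d = (5)·(-5) + (-3)·(-7) + (5)·(-7) − (-28) = -11; |n| = √59.
Distance = |-11| / √59 = 11/√59 ≈ 1.4321.

1.4321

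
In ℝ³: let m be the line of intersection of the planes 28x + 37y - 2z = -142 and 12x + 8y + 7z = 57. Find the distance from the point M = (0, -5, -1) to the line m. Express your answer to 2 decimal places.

Direction of m: (28, 37, -2) × (12, 8, 7) = (275, -220, -220).
A point on m: solving the two plane equations with x = 6 gives (6, -8, 7).
Taking (6, -8, 7) on m with direction v = (275, -220, -220): w = M − (6, -8, 7) = (-6, 3, -8), and w × v = (-2420, -3520, 495).
Distance = |w × v| / |v| = √18491825 / √172425 ≈ 10.36.

10.36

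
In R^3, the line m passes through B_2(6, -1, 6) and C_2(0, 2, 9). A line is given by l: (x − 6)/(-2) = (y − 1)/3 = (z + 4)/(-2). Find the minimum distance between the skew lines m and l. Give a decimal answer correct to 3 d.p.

3.191

A direction vector for m is C_2 − B_2 = (-6, 3, 3).
l has direction (-2, 3, -2) through (6, 1, -4).
Common perpendicular direction n = (-6, 3, 3) × (-2, 3, -2) = (-15, -18, -12).
With w = (6, 1, -4) − (6, -1, 6) = (0, 2, -10), w · n = 84.
Distance = |w · n| / |n| = |84| / √693 ≈ 3.191.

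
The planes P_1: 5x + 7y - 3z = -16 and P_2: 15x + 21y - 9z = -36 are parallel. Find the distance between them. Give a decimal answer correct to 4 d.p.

Rescale P_2 by 1/3: 5x + 7y - 3z = -12. Then distance = |-16 − (-12)| / √83 ≈ 0.4391.

0.4391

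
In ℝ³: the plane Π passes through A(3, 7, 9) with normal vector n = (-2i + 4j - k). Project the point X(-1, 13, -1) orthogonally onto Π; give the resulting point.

(3, 5, 1)

Π: n·r = n·A gives -2x + 4y - z = 13.
Foot = X − λn with λ = (n·X − d)/|n|² = (55 − 13)/21 = 2.
Foot = (-1, 13, -1) − 2·(-2, 4, -1) = (3, 5, 1).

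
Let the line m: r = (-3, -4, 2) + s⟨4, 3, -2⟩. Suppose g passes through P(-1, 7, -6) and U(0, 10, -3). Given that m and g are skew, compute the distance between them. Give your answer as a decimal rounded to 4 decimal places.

8.7479

A direction vector for g is U − P = (1, 3, 3).
Common perpendicular direction n = (4, 3, -2) × (1, 3, 3) = (15, -14, 9).
With w = (-1, 7, -6) − (-3, -4, 2) = (2, 11, -8), w · n = -196.
Distance = |w · n| / |n| = |-196| / √502 ≈ 8.7479.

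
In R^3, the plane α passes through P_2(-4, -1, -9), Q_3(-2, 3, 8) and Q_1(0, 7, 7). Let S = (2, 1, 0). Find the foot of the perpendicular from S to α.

(-2, 3, 0)

P_2Q_3 = (2, 4, 17), P_2Q_1 = (4, 8, 16); a normal to α is P_2Q_3 × P_2Q_1 = (-72, 36, 0).
Using P_2: α has equation -72x + 36y = 252.
Foot = S − λn with λ = (n·S − d)/|n|² = (-108 − 252)/6480 = -1/18.
Foot = (2, 1, 0) − (-1/18)·(-72, 36, 0) = (-2, 3, 0).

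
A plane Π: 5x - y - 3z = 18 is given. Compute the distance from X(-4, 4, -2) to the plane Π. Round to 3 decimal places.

6.085

n·X − d = (5)·(-4) + (-1)·(4) + (-3)·(-2) − 18 = -36; |n| = √35.
Distance = |-36| / √35 = 36/√35 ≈ 6.085.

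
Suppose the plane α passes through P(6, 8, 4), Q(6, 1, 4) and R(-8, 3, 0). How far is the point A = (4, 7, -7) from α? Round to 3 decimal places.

10.027

PQ = (0, -7, 0), PR = (-14, -5, -4); a normal to α is PQ × PR = (28, 0, -98).
Using P: α has equation 28x - 98z = -224.
n·A − d = (28)·(4) + (0)·(7) + (-98)·(-7) − (-224) = 1022; |n| = √10388.
Distance = |1022| / √10388 = 1022/√10388 ≈ 10.027.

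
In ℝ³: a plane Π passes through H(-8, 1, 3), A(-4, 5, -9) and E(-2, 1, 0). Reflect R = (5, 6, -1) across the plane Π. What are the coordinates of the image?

(3, -4, -5)

HA = (4, 4, -12), HE = (6, 0, -3); a normal to Π is HA × HE = (-12, -60, -24).
Using H: Π has equation -12x - 60y - 24z = -36.
λ = (n·R − d)/|n|² = (-396 − (-36))/4320 = -1/12.
Reflection = R − 2λn = (5, 6, -1) − (-1/6)·(-12, -60, -24) = (3, -4, -5).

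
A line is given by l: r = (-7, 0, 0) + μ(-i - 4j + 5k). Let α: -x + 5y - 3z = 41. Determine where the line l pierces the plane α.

(-6, 4, -5)

Substitute r = (-7, 0, 0) + t(-1, -4, 5) into the plane: 7 + (-34)t = 41, so t = -1.
Intersection: (-7, 0, 0) + (-1)·(-1, -4, 5) = (-6, 4, -5).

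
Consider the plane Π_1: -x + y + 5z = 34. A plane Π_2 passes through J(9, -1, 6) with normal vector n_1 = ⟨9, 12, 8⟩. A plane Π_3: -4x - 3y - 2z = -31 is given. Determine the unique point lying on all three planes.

(1, 5, 6)

Π_2: n_1·r = n_1·J gives 9x + 12y + 8z = 117.
Solving the 3×3 linear system -x + y + 5z = 34, 9x + 12y + 8z = 117, -4x - 3y - 2z = -31 (e.g. by elimination or Cramer's rule, determinant = 91) gives (1, 5, 6).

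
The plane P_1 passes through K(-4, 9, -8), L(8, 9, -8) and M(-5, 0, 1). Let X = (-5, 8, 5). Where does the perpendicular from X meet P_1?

(-5, 2, -1)

KL = (12, 0, 0), KM = (-1, -9, 9); a normal to P_1 is KL × KM = (0, -108, -108).
Using K: P_1 has equation -108y - 108z = -108.
Foot = X − λn with λ = (n·X − d)/|n|² = (-1404 − (-108))/23328 = -1/18.
Foot = (-5, 8, 5) − (-1/18)·(0, -108, -108) = (-5, 2, -1).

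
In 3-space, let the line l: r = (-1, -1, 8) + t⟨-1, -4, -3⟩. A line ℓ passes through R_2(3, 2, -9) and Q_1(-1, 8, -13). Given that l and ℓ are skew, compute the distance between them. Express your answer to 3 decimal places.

12.936

A direction vector for ℓ is Q_1 − R_2 = (-4, 6, -4).
Common perpendicular direction n = (-1, -4, -3) × (-4, 6, -4) = (34, 8, -22).
With w = (3, 2, -9) − (-1, -1, 8) = (4, 3, -17), w · n = 534.
Distance = |w · n| / |n| = |534| / √1704 ≈ 12.936.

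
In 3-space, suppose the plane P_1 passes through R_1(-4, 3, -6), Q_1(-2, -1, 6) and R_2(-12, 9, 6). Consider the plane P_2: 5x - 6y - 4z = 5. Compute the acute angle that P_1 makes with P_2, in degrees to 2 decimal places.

82.34

R_1Q_1 = (2, -4, 12), R_1R_2 = (-8, 6, 12); a normal to P_1 is R_1Q_1 × R_1R_2 = (-120, -120, -20).
Using R_1: P_1 has equation -120x - 120y - 20z = 240.
cos θ = |n₁·n₂| / (|n₁||n₂|) = |200| / (√29200 · √77).
θ = arccos(0.13338) ≈ 82.34°.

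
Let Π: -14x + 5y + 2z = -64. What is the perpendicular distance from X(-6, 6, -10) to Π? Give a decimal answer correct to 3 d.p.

n·X − d = (-14)·(-6) + (5)·(6) + (2)·(-10) − (-64) = 158; |n| = √225.
Distance = |158| / √225 = 158/√225 ≈ 10.533.

10.533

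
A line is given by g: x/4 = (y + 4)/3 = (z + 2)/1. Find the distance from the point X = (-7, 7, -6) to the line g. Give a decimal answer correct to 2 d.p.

13.64

g has direction (4, 3, 1) through (0, -4, -2).
Taking (0, -4, -2) on g with direction v = (4, 3, 1): w = X − (0, -4, -2) = (-7, 11, -4), and w × v = (23, -9, -65).
Distance = |w × v| / |v| = √4835 / √26 ≈ 13.64.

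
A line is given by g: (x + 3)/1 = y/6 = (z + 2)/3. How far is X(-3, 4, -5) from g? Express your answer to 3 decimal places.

g has direction (1, 6, 3) through (-3, 0, -2).
Taking (-3, 0, -2) on g with direction v = (1, 6, 3): w = X − (-3, 0, -2) = (0, 4, -3), and w × v = (30, -3, -4).
Distance = |w × v| / |v| = √925 / √46 ≈ 4.484.

4.484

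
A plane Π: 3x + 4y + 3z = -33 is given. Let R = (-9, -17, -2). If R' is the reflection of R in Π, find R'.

(3, -1, 10)

λ = (n·R − d)/|n|² = (-101 − (-33))/34 = -2.
Reflection = R − 2λn = (-9, -17, -2) − (-4)·(3, 4, 3) = (3, -1, 10).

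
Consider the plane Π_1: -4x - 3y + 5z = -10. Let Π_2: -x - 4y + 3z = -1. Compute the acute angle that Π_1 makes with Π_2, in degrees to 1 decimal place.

30.7

cos θ = |n₁·n₂| / (|n₁||n₂|) = |31| / (√50 · √26).
θ = arccos(0.85979) ≈ 30.7°.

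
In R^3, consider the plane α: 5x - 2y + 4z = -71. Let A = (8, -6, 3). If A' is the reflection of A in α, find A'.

λ = (n·A − d)/|n|² = (64 − (-71))/45 = 3.
Reflection = A − 2λn = (8, -6, 3) − 6·(5, -2, 4) = (-22, 6, -21).

(-22, 6, -21)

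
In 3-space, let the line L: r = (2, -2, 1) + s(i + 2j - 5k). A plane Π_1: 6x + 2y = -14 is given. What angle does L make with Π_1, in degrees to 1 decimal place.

16.8

sin θ = |n·v| / (|n||v|) = |10| / (√40 · √30) = 0.28868.
θ ≈ 16.8°.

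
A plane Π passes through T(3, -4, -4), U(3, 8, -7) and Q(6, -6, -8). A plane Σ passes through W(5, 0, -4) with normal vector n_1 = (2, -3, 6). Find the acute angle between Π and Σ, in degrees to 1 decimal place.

TU = (0, 12, -3), TQ = (3, -2, -4); a normal to Π is TU × TQ = (-54, -9, -36).
Using T: Π has equation -54x - 9y - 36z = 18.
Σ: n_1·r = n_1·W gives 2x - 3y + 6z = -14.
cos θ = |n₁·n₂| / (|n₁||n₂|) = |-297| / (√4293 · √49).
θ = arccos(0.64756) ≈ 49.6°.

49.6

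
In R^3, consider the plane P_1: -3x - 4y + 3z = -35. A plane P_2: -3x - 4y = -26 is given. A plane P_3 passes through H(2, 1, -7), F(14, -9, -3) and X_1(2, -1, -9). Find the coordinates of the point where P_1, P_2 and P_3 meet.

HF = (12, -10, 4), HX_1 = (0, -2, -2); a normal to P_3 is HF × HX_1 = (28, 24, -24).
Using H: P_3 has equation 28x + 24y - 24z = 248.
Solving the 3×3 linear system -3x - 4y + 3z = -35, -3x - 4y = -26, 28x + 24y - 24z = 248 (e.g. by elimination or Cramer's rule, determinant = 120) gives (2, 5, -3).

(2, 5, -3)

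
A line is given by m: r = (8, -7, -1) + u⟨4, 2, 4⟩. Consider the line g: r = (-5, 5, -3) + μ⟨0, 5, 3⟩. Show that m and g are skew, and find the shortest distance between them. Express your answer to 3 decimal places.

Common perpendicular direction n = (4, 2, 4) × (0, 5, 3) = (-14, -12, 20).
With w = (-5, 5, -3) − (8, -7, -1) = (-13, 12, -2), w · n = -2.
Since n ≠ 0 the lines are not parallel, and w · n = -2 ≠ 0 so they do not intersect; hence they are skew.
Distance = |w · n| / |n| = |-2| / √740 ≈ 0.074.

0.074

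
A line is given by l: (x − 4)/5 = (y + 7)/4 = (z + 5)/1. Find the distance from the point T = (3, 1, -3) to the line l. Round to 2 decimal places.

l has direction (5, 4, 1) through (4, -7, -5).
Taking (4, -7, -5) on l with direction v = (5, 4, 1): w = T − (4, -7, -5) = (-1, 8, 2), and w × v = (0, 11, -44).
Distance = |w × v| / |v| = √2057 / √42 ≈ 7.00.

7.00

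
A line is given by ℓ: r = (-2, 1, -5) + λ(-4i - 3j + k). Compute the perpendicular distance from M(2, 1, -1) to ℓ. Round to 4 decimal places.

Taking (-2, 1, -5) on ℓ with direction v = (-4, -3, 1): w = M − (-2, 1, -5) = (4, 0, 4), and w × v = (12, -20, -12).
Distance = |w × v| / |v| = √688 / √26 ≈ 5.1441.

5.1441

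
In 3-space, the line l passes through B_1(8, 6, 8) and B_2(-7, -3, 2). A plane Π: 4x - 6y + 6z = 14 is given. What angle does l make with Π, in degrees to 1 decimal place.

A direction vector for l is B_2 − B_1 = (-15, -9, -6).
sin θ = |n·v| / (|n||v|) = |-42| / (√88 · √342) = 0.24210.
θ ≈ 14.0°.

14.0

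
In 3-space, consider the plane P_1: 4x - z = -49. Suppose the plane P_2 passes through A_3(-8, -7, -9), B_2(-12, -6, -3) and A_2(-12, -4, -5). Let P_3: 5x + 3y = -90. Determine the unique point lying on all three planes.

A_3B_2 = (-4, 1, 6), A_3A_2 = (-4, 3, 4); a normal to P_2 is A_3B_2 × A_3A_2 = (-14, -8, -8).
Using A_3: P_2 has equation -14x - 8y - 8z = 240.
Solving the 3×3 linear system 4x - z = -49, -14x - 8y - 8z = 240, 5x + 3y = -90 (e.g. by elimination or Cramer's rule, determinant = 98) gives (-12, -10, 1).

(-12, -10, 1)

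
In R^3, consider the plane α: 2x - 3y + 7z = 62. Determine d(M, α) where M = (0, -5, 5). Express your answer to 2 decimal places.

1.52

n·M − d = (2)·(0) + (-3)·(-5) + (7)·(5) − 62 = -12; |n| = √62.
Distance = |-12| / √62 = 12/√62 ≈ 1.52.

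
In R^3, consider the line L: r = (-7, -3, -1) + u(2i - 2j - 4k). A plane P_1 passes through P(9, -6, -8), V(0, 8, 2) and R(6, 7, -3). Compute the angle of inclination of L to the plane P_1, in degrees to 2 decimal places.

PV = (-9, 14, 10), PR = (-3, 13, 5); a normal to P_1 is PV × PR = (-60, 15, -75).
Using P: P_1 has equation -60x + 15y - 75z = -30.
sin θ = |n·v| / (|n||v|) = |150| / (√9450 · √24) = 0.31497.
θ ≈ 18.36°.

18.36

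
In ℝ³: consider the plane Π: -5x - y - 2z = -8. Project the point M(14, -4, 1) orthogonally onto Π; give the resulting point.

(4, -6, -3)

Foot = M − λn with λ = (n·M − d)/|n|² = (-68 − (-8))/30 = -2.
Foot = (14, -4, 1) − (-2)·(-5, -1, -2) = (4, -6, -3).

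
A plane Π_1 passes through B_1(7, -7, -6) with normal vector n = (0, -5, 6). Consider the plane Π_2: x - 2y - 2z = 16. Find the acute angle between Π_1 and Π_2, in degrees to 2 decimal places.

85.10

Π_1: n·r = n·B_1 gives -5y + 6z = -1.
cos θ = |n₁·n₂| / (|n₁||n₂|) = |-2| / (√61 · √9).
θ = arccos(0.08536) ≈ 85.10°.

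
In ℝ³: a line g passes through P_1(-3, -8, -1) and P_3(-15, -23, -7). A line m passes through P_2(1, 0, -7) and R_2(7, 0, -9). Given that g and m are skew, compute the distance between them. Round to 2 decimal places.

A direction vector for g is P_3 − P_1 = (-12, -15, -6).
A direction vector for m is R_2 − P_2 = (6, 0, -2).
Common perpendicular direction n = (-12, -15, -6) × (6, 0, -2) = (30, -60, 90).
With w = (1, 0, -7) − (-3, -8, -1) = (4, 8, -6), w · n = -900.
Distance = |w · n| / |n| = |-900| / √12600 ≈ 8.02.

8.02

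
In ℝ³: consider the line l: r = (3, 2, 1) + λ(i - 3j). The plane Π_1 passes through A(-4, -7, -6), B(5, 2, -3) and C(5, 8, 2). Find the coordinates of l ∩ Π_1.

AB = (9, 9, 3), AC = (9, 15, 8); a normal to Π_1 is AB × AC = (27, -45, 54).
Using A: Π_1 has equation 27x - 45y + 54z = -117.
Substitute r = (3, 2, 1) + t(1, -3, 0) into the plane: 45 + 162t = -117, so t = -1.
Intersection: (3, 2, 1) + (-1)·(1, -3, 0) = (2, 5, 1).

(2, 5, 1)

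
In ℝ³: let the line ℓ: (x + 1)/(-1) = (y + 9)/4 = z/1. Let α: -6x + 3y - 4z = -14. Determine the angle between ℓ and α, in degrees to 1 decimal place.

25.0

ℓ has direction (-1, 4, 1) through (-1, -9, 0).
sin θ = |n·v| / (|n||v|) = |14| / (√61 · √18) = 0.42250.
θ ≈ 25.0°.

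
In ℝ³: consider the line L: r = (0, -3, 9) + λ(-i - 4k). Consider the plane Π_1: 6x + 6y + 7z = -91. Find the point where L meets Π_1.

Substitute r = (0, -3, 9) + t(-1, 0, -4) into the plane: 45 + (-34)t = -91, so t = 4.
Intersection: (0, -3, 9) + 4·(-1, 0, -4) = (-4, -3, -7).

(-4, -3, -7)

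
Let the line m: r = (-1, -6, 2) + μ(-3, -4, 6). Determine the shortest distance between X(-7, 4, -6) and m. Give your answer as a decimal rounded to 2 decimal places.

Taking (-1, -6, 2) on m with direction v = (-3, -4, 6): w = X − (-1, -6, 2) = (-6, 10, -8), and w × v = (28, 60, 54).
Distance = |w × v| / |v| = √7300 / √61 ≈ 10.94.

10.94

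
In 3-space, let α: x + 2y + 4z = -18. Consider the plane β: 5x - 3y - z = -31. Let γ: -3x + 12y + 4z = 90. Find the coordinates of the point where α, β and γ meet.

(-2, 10, -9)

Solving the 3×3 linear system x + 2y + 4z = -18, 5x - 3y - z = -31, -3x + 12y + 4z = 90 (e.g. by elimination or Cramer's rule, determinant = 170) gives (-2, 10, -9).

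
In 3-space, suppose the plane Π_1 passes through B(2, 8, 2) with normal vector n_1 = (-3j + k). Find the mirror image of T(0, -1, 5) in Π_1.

Π_1: n_1·r = n_1·B gives -3y + z = -22.
λ = (n·T − d)/|n|² = (8 − (-22))/10 = 3.
Reflection = T − 2λn = (0, -1, 5) − 6·(0, -3, 1) = (0, 17, -1).

(0, 17, -1)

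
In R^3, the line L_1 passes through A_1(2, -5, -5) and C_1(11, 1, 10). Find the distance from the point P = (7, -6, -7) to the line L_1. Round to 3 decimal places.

A direction vector for L_1 is C_1 − A_1 = (9, 6, 15).
Taking (2, -5, -5) on L_1 with direction v = (9, 6, 15): w = P − (2, -5, -5) = (5, -1, -2), and w × v = (-3, -93, 39).
Distance = |w × v| / |v| = √10179 / √342 ≈ 5.456.

5.456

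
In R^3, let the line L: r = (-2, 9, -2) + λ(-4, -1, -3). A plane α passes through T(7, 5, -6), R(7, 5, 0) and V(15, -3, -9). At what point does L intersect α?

TR = (0, 0, 6), TV = (8, -8, -3); a normal to α is TR × TV = (48, 48, 0).
Using T: α has equation 48x + 48y = 576.
Substitute r = (-2, 9, -2) + t(-4, -1, -3) into the plane: 336 + (-240)t = 576, so t = -1.
Intersection: (-2, 9, -2) + (-1)·(-4, -1, -3) = (2, 10, 1).

(2, 10, 1)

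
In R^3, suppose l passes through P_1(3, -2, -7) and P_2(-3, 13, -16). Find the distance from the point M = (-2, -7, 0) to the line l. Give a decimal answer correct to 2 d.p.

A direction vector for l is P_2 − P_1 = (-6, 15, -9).
Taking (3, -2, -7) on l with direction v = (-6, 15, -9): w = M − (3, -2, -7) = (-5, -5, 7), and w × v = (-60, -87, -105).
Distance = |w × v| / |v| = √22194 / √342 ≈ 8.06.

8.06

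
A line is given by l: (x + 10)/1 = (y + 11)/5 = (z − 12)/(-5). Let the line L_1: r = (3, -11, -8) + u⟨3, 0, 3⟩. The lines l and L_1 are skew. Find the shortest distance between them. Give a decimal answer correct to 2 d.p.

17.79

l has direction (1, 5, -5) through (-10, -11, 12).
Common perpendicular direction n = (1, 5, -5) × (3, 0, 3) = (15, -18, -15).
With w = (3, -11, -8) − (-10, -11, 12) = (13, 0, -20), w · n = 495.
Distance = |w · n| / |n| = |495| / √774 ≈ 17.79.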